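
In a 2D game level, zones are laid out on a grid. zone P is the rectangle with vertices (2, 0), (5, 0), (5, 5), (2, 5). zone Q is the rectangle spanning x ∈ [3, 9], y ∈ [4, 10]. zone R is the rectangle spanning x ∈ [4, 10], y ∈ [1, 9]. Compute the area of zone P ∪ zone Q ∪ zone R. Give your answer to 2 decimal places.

By inclusion–exclusion:
Individual areas: |zone P| = 15, |zone Q| = 36, |zone R| = 48.
|zone P∩zone Q|: x∈[3,5], y∈[4,5] → 2·1 = 2.
|zone P∩zone R|: x∈[4,5], y∈[1,5] → 1·4 = 4.
|zone Q∩zone R|: x∈[4,9], y∈[4,9] → 5·5 = 25.
|zone P∩zone Q∩zone R| = 1.
|zone P ∪ zone Q ∪ zone R| = 99 − 31 + 1 = 69.00.

69.00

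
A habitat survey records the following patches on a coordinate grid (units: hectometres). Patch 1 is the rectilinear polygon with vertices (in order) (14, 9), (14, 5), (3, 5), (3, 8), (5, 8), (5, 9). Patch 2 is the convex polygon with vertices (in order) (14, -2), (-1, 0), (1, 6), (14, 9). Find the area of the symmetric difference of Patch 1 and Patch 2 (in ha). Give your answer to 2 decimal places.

100.42

|Patch 1| = 42, |Patch 2| = 118.5, |Patch 1∩Patch 2| = 30.0385.
|Patch 1 △ Patch 2| = |Patch 1| + |Patch 2| − 2·|Patch 1∩Patch 2| = 42 + 118.5 − 60.0769 = 100.42.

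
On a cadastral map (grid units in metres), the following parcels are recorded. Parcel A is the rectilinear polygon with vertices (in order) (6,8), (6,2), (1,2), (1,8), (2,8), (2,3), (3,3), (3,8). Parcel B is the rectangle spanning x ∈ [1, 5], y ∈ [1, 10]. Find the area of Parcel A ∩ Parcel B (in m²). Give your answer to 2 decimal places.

19.00

The intersection is the polygon with vertices (1,2), (1,8), (2,8), (2,3), (3,3), (3,8), (5,8), (5,2).
By the shoelace formula its area is 19.00.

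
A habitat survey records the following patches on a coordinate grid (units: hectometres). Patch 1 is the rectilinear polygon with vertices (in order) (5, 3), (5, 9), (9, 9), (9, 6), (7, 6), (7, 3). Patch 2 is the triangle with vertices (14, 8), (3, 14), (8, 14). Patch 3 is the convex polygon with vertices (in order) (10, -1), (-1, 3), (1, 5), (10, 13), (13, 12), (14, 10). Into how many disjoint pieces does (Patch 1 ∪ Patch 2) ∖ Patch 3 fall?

3

(Patch 1 ∪ Patch 2) ∖ Patch 3 splits into 3 disjoint pieces (area 0.1111, area 8.8598, area 0.0736).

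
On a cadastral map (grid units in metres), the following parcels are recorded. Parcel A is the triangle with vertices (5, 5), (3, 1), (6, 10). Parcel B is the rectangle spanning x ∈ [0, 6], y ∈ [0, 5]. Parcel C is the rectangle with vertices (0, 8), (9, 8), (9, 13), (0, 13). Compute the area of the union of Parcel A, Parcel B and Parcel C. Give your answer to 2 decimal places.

76.40

By inclusion–exclusion:
Individual areas: |Parcel A| = 3, |Parcel B| = 30, |Parcel C| = 45.
|Parcel A∩Parcel B| = 1.3333.
|Parcel A∩Parcel C| = 0.2667.
|Parcel B∩Parcel C| = 0 (no overlap).
|Parcel A∩Parcel B∩Parcel C| = 0.
|Parcel A ∪ Parcel B ∪ Parcel C| = 78 − 1.6 + 0 = 76.40.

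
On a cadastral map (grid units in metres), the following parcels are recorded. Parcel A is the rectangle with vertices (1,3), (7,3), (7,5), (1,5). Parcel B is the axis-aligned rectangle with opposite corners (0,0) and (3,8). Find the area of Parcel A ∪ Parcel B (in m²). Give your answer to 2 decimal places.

By inclusion–exclusion:
Individual areas: |Parcel A| = 12, |Parcel B| = 24.
|Parcel A∩Parcel B|: x∈[1,3], y∈[3,5] → 2·2 = 4.
|Parcel A ∪ Parcel B| = 36 − 4 = 32.00.

32.00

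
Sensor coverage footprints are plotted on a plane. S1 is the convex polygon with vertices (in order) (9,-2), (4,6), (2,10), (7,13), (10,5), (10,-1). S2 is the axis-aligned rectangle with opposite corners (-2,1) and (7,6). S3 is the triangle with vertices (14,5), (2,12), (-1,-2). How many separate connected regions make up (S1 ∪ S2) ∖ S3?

(S1 ∪ S2) ∖ S3 splits into 3 disjoint pieces (area 10.1762, area 10.8929, area 10.1635).

3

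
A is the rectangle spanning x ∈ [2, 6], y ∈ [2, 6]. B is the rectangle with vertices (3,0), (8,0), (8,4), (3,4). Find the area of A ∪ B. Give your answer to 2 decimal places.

By inclusion–exclusion:
Individual areas: |A| = 16, |B| = 20.
|A∩B|: x∈[3,6], y∈[2,4] → 3·2 = 6.
|A ∪ B| = 36 − 6 = 30.00.

30.00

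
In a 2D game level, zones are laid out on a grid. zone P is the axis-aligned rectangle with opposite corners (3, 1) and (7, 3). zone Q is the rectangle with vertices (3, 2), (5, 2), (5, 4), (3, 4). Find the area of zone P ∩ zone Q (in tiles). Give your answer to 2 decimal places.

2.00

|zone P∩zone Q|: x∈[3,5], y∈[2,3] → 2·1 = 2.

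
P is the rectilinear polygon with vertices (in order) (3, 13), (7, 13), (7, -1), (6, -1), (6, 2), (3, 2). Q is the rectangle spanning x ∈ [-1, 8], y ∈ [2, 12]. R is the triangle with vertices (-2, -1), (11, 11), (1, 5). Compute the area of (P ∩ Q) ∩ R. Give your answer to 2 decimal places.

7.75

The region (P ∩ Q) ∩ R is the polygon with vertices (3,6.2), (7,8.6), (7,7.308), (3,3.615).
By the shoelace formula its area is 7.75.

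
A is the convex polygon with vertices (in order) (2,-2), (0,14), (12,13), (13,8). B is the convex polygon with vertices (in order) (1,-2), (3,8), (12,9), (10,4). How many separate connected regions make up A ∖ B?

2

A ∖ B splits into 2 disjoint pieces (area 0.9423, area 71.1385).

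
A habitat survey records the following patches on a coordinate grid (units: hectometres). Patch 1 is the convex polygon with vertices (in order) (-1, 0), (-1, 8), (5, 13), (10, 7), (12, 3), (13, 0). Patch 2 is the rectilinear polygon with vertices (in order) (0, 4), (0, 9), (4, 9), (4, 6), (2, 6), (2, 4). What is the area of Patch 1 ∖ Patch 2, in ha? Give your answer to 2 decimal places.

108.52

|Patch 1| = 124.5, |Patch 1∩Patch 2| = 15.9833.
|Patch 1 ∖ Patch 2| = |Patch 1| − |Patch 1∩Patch 2| = 124.5 − 15.9833 = 108.52.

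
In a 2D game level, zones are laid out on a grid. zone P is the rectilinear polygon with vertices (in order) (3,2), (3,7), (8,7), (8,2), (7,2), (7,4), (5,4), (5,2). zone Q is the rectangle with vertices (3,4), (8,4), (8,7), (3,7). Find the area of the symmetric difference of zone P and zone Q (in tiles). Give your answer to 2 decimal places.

|zone P| = 21, |zone Q| = 15, |zone P∩zone Q| = 15.
|zone P △ zone Q| = |zone P| + |zone Q| − 2·|zone P∩zone Q| = 21 + 15 − 30 = 6.00.

6.00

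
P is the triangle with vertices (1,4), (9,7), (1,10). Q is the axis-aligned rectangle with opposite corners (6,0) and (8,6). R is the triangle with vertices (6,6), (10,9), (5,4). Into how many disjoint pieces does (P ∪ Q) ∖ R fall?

(P ∪ Q) ∖ R splits into 3 disjoint pieces (area 22.6271, area 0.4364, area 11.5).

3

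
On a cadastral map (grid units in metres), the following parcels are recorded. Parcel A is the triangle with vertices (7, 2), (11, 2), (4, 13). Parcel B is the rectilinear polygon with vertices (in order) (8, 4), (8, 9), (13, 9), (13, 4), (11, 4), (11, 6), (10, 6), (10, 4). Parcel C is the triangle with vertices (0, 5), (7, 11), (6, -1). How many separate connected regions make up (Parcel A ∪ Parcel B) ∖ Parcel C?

2

(Parcel A ∪ Parcel B) ∖ Parcel C splits into 2 disjoint pieces (area 35.541, area 1.9927).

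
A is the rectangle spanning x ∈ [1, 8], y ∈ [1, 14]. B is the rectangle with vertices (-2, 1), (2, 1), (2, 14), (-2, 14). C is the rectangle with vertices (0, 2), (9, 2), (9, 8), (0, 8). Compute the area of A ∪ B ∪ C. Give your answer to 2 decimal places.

By inclusion–exclusion:
Individual areas: |A| = 91, |B| = 52, |C| = 54.
|A∩B|: x∈[1,2], y∈[1,14] → 1·13 = 13.
|A∩C|: x∈[1,8], y∈[2,8] → 7·6 = 42.
|B∩C|: x∈[0,2], y∈[2,8] → 2·6 = 12.
|A∩B∩C| = 6.
|A ∪ B ∪ C| = 197 − 67 + 6 = 136.00.

136.00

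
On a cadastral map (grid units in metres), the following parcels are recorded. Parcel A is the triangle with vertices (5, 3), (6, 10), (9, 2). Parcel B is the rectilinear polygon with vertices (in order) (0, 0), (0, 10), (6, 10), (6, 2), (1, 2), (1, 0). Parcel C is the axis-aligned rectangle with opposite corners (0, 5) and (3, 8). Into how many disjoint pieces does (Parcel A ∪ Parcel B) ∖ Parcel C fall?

(Parcel A ∪ Parcel B) ∖ Parcel C is a single connected region.

1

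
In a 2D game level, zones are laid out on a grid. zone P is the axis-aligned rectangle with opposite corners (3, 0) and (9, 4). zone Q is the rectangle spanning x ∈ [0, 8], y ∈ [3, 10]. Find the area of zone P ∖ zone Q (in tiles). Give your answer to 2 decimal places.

|zone P∩zone Q|: x∈[3,8], y∈[3,4] → 5·1 = 5.
|zone P| = 24.
|zone P ∖ zone Q| = |zone P| − |zone P∩zone Q| = 24 − 5 = 19.00.

19.00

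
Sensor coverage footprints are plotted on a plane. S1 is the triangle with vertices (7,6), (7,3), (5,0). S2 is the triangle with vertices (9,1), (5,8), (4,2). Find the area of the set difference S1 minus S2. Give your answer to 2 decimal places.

|S1| = 3, |S1∩S2| = 2.3165.
|S1 ∖ S2| = |S1| − |S1∩S2| = 3 − 2.3165 = 0.68.

0.68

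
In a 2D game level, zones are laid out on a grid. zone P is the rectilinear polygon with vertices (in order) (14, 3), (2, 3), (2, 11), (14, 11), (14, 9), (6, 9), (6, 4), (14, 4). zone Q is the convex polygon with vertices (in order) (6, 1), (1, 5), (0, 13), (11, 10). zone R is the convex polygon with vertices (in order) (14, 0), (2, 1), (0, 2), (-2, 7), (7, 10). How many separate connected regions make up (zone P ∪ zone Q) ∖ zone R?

(zone P ∪ zone Q) ∖ zone R splits into 2 disjoint pieces (area 37.4428, area 2.45).

2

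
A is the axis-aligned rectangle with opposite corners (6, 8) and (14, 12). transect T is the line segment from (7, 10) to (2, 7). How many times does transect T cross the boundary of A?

The segment meets the boundary at (6,9.4).

1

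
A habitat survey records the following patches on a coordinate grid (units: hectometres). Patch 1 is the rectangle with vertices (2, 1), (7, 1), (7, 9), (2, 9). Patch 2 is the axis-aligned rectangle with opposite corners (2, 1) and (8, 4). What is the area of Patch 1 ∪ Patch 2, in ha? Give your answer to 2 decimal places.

43.00

By inclusion–exclusion:
Individual areas: |Patch 1| = 40, |Patch 2| = 18.
|Patch 1∩Patch 2|: x∈[2,7], y∈[1,4] → 5·3 = 15.
|Patch 1 ∪ Patch 2| = 58 − 15 = 43.00.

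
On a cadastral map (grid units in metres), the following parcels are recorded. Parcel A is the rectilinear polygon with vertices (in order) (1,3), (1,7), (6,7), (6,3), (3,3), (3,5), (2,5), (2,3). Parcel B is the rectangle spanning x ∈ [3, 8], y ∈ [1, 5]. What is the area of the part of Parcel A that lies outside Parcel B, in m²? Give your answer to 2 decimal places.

12.00

|Parcel A| = 18, |Parcel A∩Parcel B| = 6.
|Parcel A ∖ Parcel B| = |Parcel A| − |Parcel A∩Parcel B| = 18 − 6 = 12.00.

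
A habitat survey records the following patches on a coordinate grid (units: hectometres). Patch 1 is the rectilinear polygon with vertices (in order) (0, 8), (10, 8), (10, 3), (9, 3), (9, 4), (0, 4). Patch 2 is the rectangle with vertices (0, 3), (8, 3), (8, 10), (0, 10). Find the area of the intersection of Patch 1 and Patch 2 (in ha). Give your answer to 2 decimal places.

32.00

The intersection is the polygon with vertices (8,8), (8,4), (0,4), (0,8).
By the shoelace formula its area is 32.00.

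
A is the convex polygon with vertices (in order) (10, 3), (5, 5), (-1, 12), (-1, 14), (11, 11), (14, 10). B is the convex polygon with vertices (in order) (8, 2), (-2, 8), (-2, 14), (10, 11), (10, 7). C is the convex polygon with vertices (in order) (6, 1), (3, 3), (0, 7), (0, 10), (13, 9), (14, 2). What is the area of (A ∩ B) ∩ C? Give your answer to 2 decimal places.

34.13

The region (A ∩ B) ∩ C is the polygon with vertices (0.765,9.941), (10,9.231), (10,7), (8.621,3.552), (5,5).
By the shoelace formula its area is 34.13.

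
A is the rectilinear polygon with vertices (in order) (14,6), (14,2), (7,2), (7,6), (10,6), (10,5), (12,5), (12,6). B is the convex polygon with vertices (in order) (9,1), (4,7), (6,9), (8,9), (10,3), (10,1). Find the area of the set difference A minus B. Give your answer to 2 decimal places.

|A| = 26, |A∩B| = 9.6833.
|A ∖ B| = |A| − |A∩B| = 26 − 9.6833 = 16.32.

16.32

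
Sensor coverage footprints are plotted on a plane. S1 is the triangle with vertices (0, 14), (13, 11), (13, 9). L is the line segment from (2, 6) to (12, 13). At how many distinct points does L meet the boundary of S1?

The segment meets the boundary at (10.099,11.669), (8.667,10.667).

2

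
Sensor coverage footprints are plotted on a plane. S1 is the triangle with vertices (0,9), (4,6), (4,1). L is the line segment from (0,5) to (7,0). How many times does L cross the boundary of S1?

The segment meets the boundary at (4,2.143), (3.111,2.778).

2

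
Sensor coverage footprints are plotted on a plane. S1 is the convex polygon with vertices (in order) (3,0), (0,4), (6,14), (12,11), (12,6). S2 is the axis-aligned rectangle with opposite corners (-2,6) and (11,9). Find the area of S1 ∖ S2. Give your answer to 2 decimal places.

|S1| = 96, |S1∩S2| = 26.7.
|S1 ∖ S2| = |S1| − |S1∩S2| = 96 − 26.7 = 69.30.

69.30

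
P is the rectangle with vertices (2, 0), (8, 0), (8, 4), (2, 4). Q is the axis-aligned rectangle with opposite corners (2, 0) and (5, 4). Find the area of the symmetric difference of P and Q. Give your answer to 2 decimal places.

12.00

|P∩Q|: x∈[2,5], y∈[0,4] → 3·4 = 12.
|P △ Q| = |P| + |Q| − 2·|P∩Q| = 24 + 12 − 24 = 12.00.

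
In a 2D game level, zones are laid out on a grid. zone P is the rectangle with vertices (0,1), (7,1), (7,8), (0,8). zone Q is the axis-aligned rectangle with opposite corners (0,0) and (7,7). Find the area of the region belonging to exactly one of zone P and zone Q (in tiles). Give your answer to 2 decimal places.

|zone P∩zone Q|: x∈[0,7], y∈[1,7] → 7·6 = 42.
|zone P △ zone Q| = |zone P| + |zone Q| − 2·|zone P∩zone Q| = 49 + 49 − 84 = 14.00.

14.00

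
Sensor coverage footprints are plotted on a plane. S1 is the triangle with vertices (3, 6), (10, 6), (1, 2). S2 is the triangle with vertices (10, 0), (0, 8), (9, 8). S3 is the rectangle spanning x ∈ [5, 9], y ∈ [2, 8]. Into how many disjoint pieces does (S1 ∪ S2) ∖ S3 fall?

2

(S1 ∪ S2) ∖ S3 splits into 2 disjoint pieces (area 4.6184, area 16.0159).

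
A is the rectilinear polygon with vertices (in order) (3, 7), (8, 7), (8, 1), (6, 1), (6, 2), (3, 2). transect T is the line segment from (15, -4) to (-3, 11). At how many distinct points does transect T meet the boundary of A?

The segment meets the boundary at (3,6), (8,1.833).

2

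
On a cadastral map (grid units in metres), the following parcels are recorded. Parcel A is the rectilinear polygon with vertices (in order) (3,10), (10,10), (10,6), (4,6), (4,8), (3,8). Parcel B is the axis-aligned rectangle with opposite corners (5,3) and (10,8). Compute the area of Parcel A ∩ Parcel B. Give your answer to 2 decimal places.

The intersection is the polygon with vertices (10,6), (5,6), (5,8), (10,8).
By the shoelace formula its area is 10.00.

10.00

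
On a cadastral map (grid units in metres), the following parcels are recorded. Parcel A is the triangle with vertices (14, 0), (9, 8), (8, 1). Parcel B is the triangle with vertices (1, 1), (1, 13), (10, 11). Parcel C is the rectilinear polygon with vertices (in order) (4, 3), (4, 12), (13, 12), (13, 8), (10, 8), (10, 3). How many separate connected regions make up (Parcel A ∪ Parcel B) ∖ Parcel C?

(Parcel A ∪ Parcel B) ∖ Parcel C splits into 2 disjoint pieces (area 15.5143, area 30.25).

2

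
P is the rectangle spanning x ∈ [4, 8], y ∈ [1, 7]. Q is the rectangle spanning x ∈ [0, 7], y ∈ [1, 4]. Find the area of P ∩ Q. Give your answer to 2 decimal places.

|P∩Q|: x∈[4,7], y∈[1,4] → 3·3 = 9.

9.00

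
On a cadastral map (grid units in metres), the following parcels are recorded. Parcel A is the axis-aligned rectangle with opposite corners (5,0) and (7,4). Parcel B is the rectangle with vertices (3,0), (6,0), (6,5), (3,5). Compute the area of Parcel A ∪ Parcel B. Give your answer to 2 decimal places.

19.00

By inclusion–exclusion:
Individual areas: |Parcel A| = 8, |Parcel B| = 15.
|Parcel A∩Parcel B|: x∈[5,6], y∈[0,4] → 1·4 = 4.
|Parcel A ∪ Parcel B| = 23 − 4 = 19.00.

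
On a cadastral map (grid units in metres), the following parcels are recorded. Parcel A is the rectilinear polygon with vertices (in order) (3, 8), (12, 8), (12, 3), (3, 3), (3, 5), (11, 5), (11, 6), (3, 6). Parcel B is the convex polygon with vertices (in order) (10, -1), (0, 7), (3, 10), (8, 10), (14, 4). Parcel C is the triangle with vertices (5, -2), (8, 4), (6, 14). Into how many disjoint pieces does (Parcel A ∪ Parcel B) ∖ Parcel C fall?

(Parcel A ∪ Parcel B) ∖ Parcel C splits into 2 disjoint pieces (area 44.0643, area 25.856).

2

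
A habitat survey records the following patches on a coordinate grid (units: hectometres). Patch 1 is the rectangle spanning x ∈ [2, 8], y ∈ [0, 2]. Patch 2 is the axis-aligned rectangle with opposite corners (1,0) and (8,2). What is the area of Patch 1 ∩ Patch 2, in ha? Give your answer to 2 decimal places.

|Patch 1∩Patch 2|: x∈[2,8], y∈[0,2] → 6·2 = 12.

12.00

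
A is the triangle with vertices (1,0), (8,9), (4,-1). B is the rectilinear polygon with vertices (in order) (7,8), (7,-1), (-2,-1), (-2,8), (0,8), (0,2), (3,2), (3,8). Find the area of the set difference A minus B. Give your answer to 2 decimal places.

|A| = 17, |A∩B| = 16.2659.
|A ∖ B| = |A| − |A∩B| = 17 − 16.2659 = 0.73.

0.73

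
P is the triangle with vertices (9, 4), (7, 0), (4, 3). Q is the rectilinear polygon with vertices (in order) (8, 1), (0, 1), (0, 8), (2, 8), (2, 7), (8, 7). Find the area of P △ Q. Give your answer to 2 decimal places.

44.30

|P| = 9, |Q| = 50, |P∩Q| = 7.35.
|P △ Q| = |P| + |Q| − 2·|P∩Q| = 9 + 50 − 14.7 = 44.30.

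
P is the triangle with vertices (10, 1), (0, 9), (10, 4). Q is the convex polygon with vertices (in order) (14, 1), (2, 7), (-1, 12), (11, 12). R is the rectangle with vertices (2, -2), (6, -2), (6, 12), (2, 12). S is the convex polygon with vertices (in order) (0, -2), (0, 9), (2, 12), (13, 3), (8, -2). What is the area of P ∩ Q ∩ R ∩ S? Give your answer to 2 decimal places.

The intersection is the polygon with vertices (6,5), (3.333,6.333), (2,7.4), (2,8), (6,6).
By the shoelace formula its area is 3.73.

3.73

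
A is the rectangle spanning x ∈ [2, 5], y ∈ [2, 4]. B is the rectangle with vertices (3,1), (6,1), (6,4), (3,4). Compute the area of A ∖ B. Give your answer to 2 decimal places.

|A∩B|: x∈[3,5], y∈[2,4] → 2·2 = 4.
|A| = 6.
|A ∖ B| = |A| − |A∩B| = 6 − 4 = 2.00.

2.00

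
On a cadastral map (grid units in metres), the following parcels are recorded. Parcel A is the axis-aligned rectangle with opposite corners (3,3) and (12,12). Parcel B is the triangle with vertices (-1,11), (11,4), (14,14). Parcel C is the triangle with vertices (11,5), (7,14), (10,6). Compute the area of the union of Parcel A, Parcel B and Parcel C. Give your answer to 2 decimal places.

99.99

By inclusion–exclusion:
Individual areas: |Parcel A| = 81, |Parcel B| = 70.5, |Parcel C| = 2.5.
|Parcel A∩Parcel B| = 51.5667.
|Parcel A∩Parcel C| = 2.3611.
|Parcel B∩Parcel C| = 2.4419.
|Parcel A∩Parcel B∩Parcel C| = 2.3611.
|Parcel A ∪ Parcel B ∪ Parcel C| = 154 − 56.3696 + 2.3611 = 99.99.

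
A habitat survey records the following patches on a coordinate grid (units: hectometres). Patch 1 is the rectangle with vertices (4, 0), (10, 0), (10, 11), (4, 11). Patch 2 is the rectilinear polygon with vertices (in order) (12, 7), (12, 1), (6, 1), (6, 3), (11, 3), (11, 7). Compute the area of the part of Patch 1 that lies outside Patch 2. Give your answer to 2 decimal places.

58.00

|Patch 1| = 66, |Patch 1∩Patch 2| = 8.
|Patch 1 ∖ Patch 2| = |Patch 1| − |Patch 1∩Patch 2| = 66 − 8 = 58.00.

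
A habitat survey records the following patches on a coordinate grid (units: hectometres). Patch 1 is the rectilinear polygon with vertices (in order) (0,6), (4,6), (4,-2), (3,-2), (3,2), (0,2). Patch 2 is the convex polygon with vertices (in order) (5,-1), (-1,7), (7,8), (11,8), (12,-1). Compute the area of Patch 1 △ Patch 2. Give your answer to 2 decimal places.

80.58

|Patch 1| = 20, |Patch 2| = 84.5, |Patch 1∩Patch 2| = 11.9583.
|Patch 1 △ Patch 2| = |Patch 1| + |Patch 2| − 2·|Patch 1∩Patch 2| = 20 + 84.5 − 23.9167 = 80.58.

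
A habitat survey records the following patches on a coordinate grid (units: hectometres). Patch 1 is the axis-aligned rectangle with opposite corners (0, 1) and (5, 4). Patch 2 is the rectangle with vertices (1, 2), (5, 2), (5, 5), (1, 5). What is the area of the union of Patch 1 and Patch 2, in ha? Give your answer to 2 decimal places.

By inclusion–exclusion:
Individual areas: |Patch 1| = 15, |Patch 2| = 12.
|Patch 1∩Patch 2|: x∈[1,5], y∈[2,4] → 4·2 = 8.
|Patch 1 ∪ Patch 2| = 27 − 8 = 19.00.

19.00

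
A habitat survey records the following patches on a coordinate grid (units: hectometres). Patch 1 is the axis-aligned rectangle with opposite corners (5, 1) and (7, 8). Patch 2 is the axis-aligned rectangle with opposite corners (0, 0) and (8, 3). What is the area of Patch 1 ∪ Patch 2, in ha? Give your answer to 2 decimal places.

34.00

By inclusion–exclusion:
Individual areas: |Patch 1| = 14, |Patch 2| = 24.
|Patch 1∩Patch 2|: x∈[5,7], y∈[1,3] → 2·2 = 4.
|Patch 1 ∪ Patch 2| = 38 − 4 = 34.00.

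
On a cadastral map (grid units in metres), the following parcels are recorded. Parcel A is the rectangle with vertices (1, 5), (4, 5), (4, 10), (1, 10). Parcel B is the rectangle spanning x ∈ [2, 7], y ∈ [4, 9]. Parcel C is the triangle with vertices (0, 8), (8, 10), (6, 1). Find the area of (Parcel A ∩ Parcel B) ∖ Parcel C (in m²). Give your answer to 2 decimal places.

|Parcel A ∩ Parcel B| = 8.
|(Parcel A ∩ Parcel B) ∩ Parcel C| = 7.3095.
|(Parcel A ∩ Parcel B) ∖ Parcel C| = 8 − 7.3095 = 0.69.

0.69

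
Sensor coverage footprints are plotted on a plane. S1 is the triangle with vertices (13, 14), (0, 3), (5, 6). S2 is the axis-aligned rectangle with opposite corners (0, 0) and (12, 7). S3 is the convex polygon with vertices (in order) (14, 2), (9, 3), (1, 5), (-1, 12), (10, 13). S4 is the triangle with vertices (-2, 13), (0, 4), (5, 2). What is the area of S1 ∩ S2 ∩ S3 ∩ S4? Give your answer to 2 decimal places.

0.43

The intersection is the polygon with vertices (2.647,4.588), (2.053,4.737), (2.836,5.4), (3.158,4.895).
By the shoelace formula its area is 0.43.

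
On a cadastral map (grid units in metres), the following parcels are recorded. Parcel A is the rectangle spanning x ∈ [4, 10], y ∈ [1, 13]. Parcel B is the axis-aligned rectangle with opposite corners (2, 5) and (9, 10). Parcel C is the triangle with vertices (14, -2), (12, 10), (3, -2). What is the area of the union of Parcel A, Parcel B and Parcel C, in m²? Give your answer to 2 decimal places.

By inclusion–exclusion:
Individual areas: |Parcel A| = 72, |Parcel B| = 35, |Parcel C| = 66.
|Parcel A∩Parcel B|: x∈[4,9], y∈[5,10] → 5·5 = 25.
|Parcel A∩Parcel C| = 15.0417.
|Parcel B∩Parcel C| = 0.375.
|Parcel A∩Parcel B∩Parcel C| = 0.375.
|Parcel A ∪ Parcel B ∪ Parcel C| = 173 − 40.4167 + 0.375 = 132.96.

132.96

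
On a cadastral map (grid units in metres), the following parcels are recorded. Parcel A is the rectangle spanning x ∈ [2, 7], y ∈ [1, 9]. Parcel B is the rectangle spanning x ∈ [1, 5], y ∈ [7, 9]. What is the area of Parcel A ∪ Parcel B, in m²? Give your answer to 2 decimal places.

42.00

By inclusion–exclusion:
Individual areas: |Parcel A| = 40, |Parcel B| = 8.
|Parcel A∩Parcel B|: x∈[2,5], y∈[7,9] → 3·2 = 6.
|Parcel A ∪ Parcel B| = 48 − 6 = 42.00.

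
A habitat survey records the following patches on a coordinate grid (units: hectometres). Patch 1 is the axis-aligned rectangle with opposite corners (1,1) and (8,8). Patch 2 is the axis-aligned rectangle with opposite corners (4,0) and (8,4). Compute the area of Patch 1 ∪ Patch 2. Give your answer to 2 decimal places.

By inclusion–exclusion:
Individual areas: |Patch 1| = 49, |Patch 2| = 16.
|Patch 1∩Patch 2|: x∈[4,8], y∈[1,4] → 4·3 = 12.
|Patch 1 ∪ Patch 2| = 65 − 12 = 53.00.

53.00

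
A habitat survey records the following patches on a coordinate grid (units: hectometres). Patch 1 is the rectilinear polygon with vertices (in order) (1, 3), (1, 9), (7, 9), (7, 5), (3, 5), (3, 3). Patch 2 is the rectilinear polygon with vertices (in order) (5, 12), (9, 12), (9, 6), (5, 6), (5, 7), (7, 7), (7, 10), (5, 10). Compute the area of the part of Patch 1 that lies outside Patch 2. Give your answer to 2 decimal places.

26.00

|Patch 1| = 28, |Patch 1∩Patch 2| = 2.
|Patch 1 ∖ Patch 2| = |Patch 1| − |Patch 1∩Patch 2| = 28 − 2 = 26.00.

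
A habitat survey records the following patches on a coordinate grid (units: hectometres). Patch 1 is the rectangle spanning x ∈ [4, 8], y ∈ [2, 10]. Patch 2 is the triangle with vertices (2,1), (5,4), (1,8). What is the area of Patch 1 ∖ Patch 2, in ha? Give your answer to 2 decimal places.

|Patch 1| = 32, |Patch 1∩Patch 2| = 1.
|Patch 1 ∖ Patch 2| = |Patch 1| − |Patch 1∩Patch 2| = 32 − 1 = 31.00.

31.00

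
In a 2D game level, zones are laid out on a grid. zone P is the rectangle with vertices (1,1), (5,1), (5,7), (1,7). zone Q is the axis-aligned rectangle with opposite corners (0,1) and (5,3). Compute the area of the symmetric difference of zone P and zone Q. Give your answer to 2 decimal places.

|zone P∩zone Q|: x∈[1,5], y∈[1,3] → 4·2 = 8.
|zone P △ zone Q| = |zone P| + |zone Q| − 2·|zone P∩zone Q| = 24 + 10 − 16 = 18.00.

18.00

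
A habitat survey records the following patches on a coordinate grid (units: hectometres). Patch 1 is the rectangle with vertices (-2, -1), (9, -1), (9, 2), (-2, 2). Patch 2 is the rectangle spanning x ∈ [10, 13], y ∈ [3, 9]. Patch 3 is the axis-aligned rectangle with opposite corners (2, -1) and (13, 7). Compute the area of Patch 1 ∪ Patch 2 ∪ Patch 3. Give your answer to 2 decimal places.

By inclusion–exclusion:
Individual areas: |Patch 1| = 33, |Patch 2| = 18, |Patch 3| = 88.
|Patch 1∩Patch 2| = 0 (no overlap).
|Patch 1∩Patch 3|: x∈[2,9], y∈[-1,2] → 7·3 = 21.
|Patch 2∩Patch 3|: x∈[10,13], y∈[3,7] → 3·4 = 12.
|Patch 1∩Patch 2∩Patch 3| = 0.
|Patch 1 ∪ Patch 2 ∪ Patch 3| = 139 − 33 + 0 = 106.00.

106.00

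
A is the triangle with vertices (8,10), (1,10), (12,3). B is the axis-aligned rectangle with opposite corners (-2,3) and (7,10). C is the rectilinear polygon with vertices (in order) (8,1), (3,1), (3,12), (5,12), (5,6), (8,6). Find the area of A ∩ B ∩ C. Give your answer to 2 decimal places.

The intersection is the polygon with vertices (3,8.727), (3,10), (5,10), (5,7.455).
By the shoelace formula its area is 3.82.

3.82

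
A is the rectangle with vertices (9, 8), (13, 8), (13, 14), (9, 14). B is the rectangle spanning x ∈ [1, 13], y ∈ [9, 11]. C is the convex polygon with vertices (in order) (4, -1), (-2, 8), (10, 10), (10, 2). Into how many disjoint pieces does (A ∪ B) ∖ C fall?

(A ∪ B) ∖ C is a single connected region.

1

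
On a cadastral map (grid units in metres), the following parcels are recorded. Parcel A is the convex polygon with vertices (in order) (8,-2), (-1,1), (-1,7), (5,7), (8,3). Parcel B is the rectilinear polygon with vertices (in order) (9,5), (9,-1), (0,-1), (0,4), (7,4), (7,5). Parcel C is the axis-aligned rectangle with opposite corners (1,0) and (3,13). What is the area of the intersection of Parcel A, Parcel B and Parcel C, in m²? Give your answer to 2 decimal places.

The intersection is the polygon with vertices (3,4), (3,0), (2,0), (1,0.333), (1,4).
By the shoelace formula its area is 7.83.

7.83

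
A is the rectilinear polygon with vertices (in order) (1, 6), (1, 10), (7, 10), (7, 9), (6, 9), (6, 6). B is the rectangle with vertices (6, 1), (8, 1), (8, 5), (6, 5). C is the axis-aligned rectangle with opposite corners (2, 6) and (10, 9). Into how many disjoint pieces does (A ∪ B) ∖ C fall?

2

(A ∪ B) ∖ C splits into 2 disjoint pieces (area 9, area 8).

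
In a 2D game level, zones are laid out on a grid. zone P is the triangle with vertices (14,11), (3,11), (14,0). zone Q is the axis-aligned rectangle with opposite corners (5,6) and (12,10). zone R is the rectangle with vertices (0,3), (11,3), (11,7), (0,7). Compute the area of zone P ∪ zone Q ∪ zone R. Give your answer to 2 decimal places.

98.50

By inclusion–exclusion:
Individual areas: |zone P| = 60.5, |zone Q| = 28, |zone R| = 44.
|zone P∩zone Q| = 23.5.
|zone P∩zone R| = 8.
|zone Q∩zone R|: x∈[5,11], y∈[6,7] → 6·1 = 6.
|zone P∩zone Q∩zone R| = 3.5.
|zone P ∪ zone Q ∪ zone R| = 132.5 − 37.5 + 3.5 = 98.50.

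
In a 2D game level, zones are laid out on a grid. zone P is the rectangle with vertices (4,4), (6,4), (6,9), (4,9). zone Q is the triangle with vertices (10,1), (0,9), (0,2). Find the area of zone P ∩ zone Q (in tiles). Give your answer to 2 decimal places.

2.00

The intersection is the polygon with vertices (6,4), (4,4), (4,5.8), (6,4.2).
By the shoelace formula its area is 2.00.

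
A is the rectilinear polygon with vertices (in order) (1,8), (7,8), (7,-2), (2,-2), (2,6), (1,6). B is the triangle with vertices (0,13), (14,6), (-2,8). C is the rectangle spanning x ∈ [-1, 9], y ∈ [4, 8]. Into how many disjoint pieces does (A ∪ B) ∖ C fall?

2

(A ∪ B) ∖ C splits into 2 disjoint pieces (area 30, area 34.5).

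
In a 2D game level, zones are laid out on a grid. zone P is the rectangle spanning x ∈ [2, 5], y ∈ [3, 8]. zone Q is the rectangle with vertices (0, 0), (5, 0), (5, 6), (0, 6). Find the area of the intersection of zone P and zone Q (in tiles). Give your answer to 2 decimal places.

9.00

|zone P∩zone Q|: x∈[2,5], y∈[3,6] → 3·3 = 9.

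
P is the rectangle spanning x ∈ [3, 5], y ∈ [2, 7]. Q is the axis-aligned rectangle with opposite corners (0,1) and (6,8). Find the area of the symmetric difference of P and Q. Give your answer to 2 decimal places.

|P∩Q|: x∈[3,5], y∈[2,7] → 2·5 = 10.
|P △ Q| = |P| + |Q| − 2·|P∩Q| = 10 + 42 − 20 = 32.00.

32.00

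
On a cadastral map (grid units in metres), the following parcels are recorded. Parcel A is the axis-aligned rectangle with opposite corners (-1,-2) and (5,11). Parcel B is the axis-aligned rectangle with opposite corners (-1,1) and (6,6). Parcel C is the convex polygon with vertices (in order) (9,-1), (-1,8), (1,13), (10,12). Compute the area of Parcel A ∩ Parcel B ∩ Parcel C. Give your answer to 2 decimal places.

The intersection is the polygon with vertices (5,6), (5,2.6), (1.222,6).
By the shoelace formula its area is 6.42.

6.42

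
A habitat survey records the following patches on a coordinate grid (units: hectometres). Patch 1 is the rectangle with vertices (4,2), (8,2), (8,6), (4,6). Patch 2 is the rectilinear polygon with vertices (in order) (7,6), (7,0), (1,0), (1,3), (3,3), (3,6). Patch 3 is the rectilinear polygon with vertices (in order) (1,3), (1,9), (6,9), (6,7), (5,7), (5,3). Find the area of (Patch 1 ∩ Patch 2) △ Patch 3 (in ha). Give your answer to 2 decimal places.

32.00

|Patch 1 ∩ Patch 2| = 12.
|(Patch 1 ∩ Patch 2) ∩ Patch 3| = 3.
|(Patch 1 ∩ Patch 2) △ Patch 3| = 12 + 26 − 6 = 32.00.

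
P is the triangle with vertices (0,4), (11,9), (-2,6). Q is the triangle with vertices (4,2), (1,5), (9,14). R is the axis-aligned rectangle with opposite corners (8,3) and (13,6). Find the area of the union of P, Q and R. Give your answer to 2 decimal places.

By inclusion–exclusion:
Individual areas: |P| = 16, |Q| = 25.5, |R| = 15.
|P∩Q| = 6.9389.
|P∩R| = 0.
|Q∩R| = 0.
|P∩Q∩R| = 0.
|P ∪ Q ∪ R| = 56.5 − 6.9389 + 0 = 49.56.

49.56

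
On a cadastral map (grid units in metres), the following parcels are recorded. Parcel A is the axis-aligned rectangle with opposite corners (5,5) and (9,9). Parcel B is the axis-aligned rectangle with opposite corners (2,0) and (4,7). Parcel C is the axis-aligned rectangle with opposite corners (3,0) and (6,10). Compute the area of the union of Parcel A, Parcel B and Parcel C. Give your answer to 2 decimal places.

49.00

By inclusion–exclusion:
Individual areas: |Parcel A| = 16, |Parcel B| = 14, |Parcel C| = 30.
|Parcel A∩Parcel B| = 0 (no overlap).
|Parcel A∩Parcel C|: x∈[5,6], y∈[5,9] → 1·4 = 4.
|Parcel B∩Parcel C|: x∈[3,4], y∈[0,7] → 1·7 = 7.
|Parcel A∩Parcel B∩Parcel C| = 0.
|Parcel A ∪ Parcel B ∪ Parcel C| = 60 − 11 + 0 = 49.00.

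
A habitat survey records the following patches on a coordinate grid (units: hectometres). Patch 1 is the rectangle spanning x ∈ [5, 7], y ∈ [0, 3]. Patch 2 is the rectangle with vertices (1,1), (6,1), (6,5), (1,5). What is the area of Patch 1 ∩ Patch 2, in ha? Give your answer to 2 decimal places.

|Patch 1∩Patch 2|: x∈[5,6], y∈[1,3] → 1·2 = 2.

2.00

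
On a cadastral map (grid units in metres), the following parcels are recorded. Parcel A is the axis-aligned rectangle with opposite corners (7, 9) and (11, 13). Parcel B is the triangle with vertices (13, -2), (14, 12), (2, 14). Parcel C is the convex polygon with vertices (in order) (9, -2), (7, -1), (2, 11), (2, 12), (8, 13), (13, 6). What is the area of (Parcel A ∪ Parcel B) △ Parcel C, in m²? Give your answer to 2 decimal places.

|Parcel A ∪ Parcel B| = 85.75.
|(Parcel A ∪ Parcel B) ∩ Parcel C| = 48.4705.
|(Parcel A ∪ Parcel B) △ Parcel C| = 85.75 + 92.5 − 96.941 = 81.31.

81.31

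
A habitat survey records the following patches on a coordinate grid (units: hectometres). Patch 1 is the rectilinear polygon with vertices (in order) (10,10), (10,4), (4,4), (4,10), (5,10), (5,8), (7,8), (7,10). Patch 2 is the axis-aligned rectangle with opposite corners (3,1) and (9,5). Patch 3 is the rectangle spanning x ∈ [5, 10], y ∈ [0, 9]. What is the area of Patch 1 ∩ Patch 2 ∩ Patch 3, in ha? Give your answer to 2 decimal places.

4.00

The intersection is the polygon with vertices (9,5), (9,4), (5,4), (5,5).
By the shoelace formula its area is 4.00.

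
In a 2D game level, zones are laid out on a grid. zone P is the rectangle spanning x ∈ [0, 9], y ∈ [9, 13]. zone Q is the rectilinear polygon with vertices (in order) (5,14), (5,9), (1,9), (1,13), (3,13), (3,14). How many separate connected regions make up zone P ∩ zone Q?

1

zone P ∩ zone Q is a single connected region.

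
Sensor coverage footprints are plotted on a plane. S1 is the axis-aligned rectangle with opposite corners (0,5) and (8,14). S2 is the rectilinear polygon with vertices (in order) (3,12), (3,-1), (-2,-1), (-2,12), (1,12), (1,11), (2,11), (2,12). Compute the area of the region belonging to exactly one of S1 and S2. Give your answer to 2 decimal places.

|S1| = 72, |S2| = 64, |S1∩S2| = 20.
|S1 △ S2| = |S1| + |S2| − 2·|S1∩S2| = 72 + 64 − 40 = 96.00.

96.00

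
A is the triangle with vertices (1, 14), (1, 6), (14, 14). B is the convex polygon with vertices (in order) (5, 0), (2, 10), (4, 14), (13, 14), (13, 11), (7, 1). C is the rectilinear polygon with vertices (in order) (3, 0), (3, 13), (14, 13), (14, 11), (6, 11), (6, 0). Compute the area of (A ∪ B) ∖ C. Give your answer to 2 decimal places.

65.37

|A ∪ B| = 111.4505.
|(A ∪ B) ∩ C| = 46.0833.
|(A ∪ B) ∖ C| = 111.4505 − 46.0833 = 65.37.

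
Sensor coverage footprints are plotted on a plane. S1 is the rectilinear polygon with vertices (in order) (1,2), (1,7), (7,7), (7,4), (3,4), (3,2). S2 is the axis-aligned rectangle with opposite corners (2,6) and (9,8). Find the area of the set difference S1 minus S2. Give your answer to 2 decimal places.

17.00

|S1| = 22, |S1∩S2| = 5.
|S1 ∖ S2| = |S1| − |S1∩S2| = 22 − 5 = 17.00.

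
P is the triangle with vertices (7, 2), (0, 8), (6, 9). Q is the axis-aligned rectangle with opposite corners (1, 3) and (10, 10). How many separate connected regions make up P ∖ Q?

2

P ∖ Q splits into 2 disjoint pieces (area 0.5119, area 0.5119).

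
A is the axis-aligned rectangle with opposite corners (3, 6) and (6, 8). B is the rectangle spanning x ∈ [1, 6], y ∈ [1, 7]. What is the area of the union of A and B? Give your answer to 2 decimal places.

33.00

By inclusion–exclusion:
Individual areas: |A| = 6, |B| = 30.
|A∩B|: x∈[3,6], y∈[6,7] → 3·1 = 3.
|A ∪ B| = 36 − 3 = 33.00.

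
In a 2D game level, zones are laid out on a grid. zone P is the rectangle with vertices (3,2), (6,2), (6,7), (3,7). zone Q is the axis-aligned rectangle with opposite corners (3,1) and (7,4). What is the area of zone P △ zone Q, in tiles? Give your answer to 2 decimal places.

15.00

|zone P∩zone Q|: x∈[3,6], y∈[2,4] → 3·2 = 6.
|zone P △ zone Q| = |zone P| + |zone Q| − 2·|zone P∩zone Q| = 15 + 12 − 12 = 15.00.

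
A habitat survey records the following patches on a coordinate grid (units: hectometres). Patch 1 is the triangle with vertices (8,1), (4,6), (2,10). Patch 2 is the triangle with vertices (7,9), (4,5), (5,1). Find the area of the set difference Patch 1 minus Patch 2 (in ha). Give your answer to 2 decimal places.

|Patch 1| = 3, |Patch 1∩Patch 2| = 0.8643.
|Patch 1 ∖ Patch 2| = |Patch 1| − |Patch 1∩Patch 2| = 3 − 0.8643 = 2.14.

2.14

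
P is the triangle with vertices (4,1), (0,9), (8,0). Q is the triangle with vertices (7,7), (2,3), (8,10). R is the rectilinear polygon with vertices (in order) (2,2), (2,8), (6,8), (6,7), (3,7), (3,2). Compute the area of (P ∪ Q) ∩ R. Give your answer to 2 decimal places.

|P ∪ Q| = 18.9983.
|(P ∪ Q) ∩ R| = 2.46.

2.46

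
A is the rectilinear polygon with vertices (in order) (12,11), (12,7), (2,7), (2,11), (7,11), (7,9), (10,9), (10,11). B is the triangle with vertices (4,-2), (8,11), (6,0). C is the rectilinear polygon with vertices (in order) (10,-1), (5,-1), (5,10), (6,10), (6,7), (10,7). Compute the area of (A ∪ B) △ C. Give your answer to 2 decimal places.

65.51

|A ∪ B| = 42.2448.
|(A ∪ B) ∩ C| = 9.868.
|(A ∪ B) △ C| = 42.2448 + 43 − 19.736 = 65.51.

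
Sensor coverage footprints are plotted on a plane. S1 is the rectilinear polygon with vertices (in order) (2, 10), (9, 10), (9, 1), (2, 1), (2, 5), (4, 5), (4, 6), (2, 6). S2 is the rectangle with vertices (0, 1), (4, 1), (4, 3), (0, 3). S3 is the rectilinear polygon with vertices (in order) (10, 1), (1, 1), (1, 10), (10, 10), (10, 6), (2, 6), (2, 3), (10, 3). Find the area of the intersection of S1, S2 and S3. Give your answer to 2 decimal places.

The intersection is the polygon with vertices (2,3), (4,3), (4,1), (2,1).
By the shoelace formula its area is 4.00.

4.00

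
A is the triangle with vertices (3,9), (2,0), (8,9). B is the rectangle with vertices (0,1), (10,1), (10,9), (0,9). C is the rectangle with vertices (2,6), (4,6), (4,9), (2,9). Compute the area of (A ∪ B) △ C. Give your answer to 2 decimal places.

74.28

|A ∪ B| = 80.2778.
|(A ∪ B) ∩ C| = 6.
|(A ∪ B) △ C| = 80.2778 + 6 − 12 = 74.28.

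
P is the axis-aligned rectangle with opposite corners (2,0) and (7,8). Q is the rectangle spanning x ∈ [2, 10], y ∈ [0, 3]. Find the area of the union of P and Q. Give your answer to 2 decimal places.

By inclusion–exclusion:
Individual areas: |P| = 40, |Q| = 24.
|P∩Q|: x∈[2,7], y∈[0,3] → 5·3 = 15.
|P ∪ Q| = 64 − 15 = 49.00.

49.00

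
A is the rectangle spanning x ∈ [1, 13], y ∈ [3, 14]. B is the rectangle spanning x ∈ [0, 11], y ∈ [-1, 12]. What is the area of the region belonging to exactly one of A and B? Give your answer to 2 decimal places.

|A∩B|: x∈[1,11], y∈[3,12] → 10·9 = 90.
|A △ B| = |A| + |B| − 2·|A∩B| = 132 + 143 − 180 = 95.00.

95.00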